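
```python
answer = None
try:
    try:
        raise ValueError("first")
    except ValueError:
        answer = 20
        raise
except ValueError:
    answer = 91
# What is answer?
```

Step-by-step execution trace:
1. Inner try: `raise ValueError("first")` raises ValueError.
2. Inner `except ValueError` matches → answer = 20.
3. bare `raise` re-raises the same ValueError.
4. Outer `except ValueError` matches → answer = 91.
Result: 91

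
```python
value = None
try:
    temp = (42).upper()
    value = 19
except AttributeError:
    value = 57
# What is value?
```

Step-by-step execution trace:
1. `temp = (42).upper()` raises AttributeError.
2. `value = 19` is not reached.
3. `except AttributeError` matches → value = 57.
Result: 57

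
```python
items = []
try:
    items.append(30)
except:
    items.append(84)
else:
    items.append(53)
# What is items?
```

Step-by-step execution trace:
1. try: `items.append(30)` → items = [30]. No exception raised.
2. `except` is skipped.
3. `else` runs (try completed without exception): `items.append(53)` → items = [30, 53].
Result: [30, 53]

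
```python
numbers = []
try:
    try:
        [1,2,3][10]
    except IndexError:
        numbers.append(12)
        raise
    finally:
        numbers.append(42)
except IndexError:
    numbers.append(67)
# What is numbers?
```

Step-by-step execution trace:
1. Inner try: `[1,2,3][10]` raises IndexError.
2. Inner `except IndexError` matches → `numbers.append(12)` → numbers = [12].
3. bare `raise` re-raises IndexError.
4. Inner `finally` runs during unwinding: `numbers.append(42)` → numbers = [12, 42].
5. Outer `except IndexError` matches → `numbers.append(67)` → numbers = [12, 42, 67].
Result: [12, 42, 67]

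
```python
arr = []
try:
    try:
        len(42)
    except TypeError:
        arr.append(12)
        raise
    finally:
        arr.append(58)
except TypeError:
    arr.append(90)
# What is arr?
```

Step-by-step execution trace:
1. Inner try: `len(42)` raises TypeError.
2. Inner `except TypeError` matches → `arr.append(12)` → arr = [12].
3. bare `raise` re-raises TypeError.
4. Inner `finally` runs during unwinding: `arr.append(58)` → arr = [12, 58].
5. Outer `except TypeError` matches → `arr.append(90)` → arr = [12, 58, 90].
Result: [12, 58, 90]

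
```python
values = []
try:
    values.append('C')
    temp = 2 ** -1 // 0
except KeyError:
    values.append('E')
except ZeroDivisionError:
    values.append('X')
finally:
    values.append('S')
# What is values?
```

Step-by-step execution trace:
1. try: `values.append('C')` → values = ['C'].
2. `temp = 2 ** -1 // 0` raises ZeroDivisionError.
3. `except KeyError` does not match ZeroDivisionError; skipped.
4. `except ZeroDivisionError` matches → `values.append('X')` → values = ['C', 'X'].
5. finally always runs: `values.append('S')` → values = ['C', 'X', 'S'].
Result: ['C', 'X', 'S']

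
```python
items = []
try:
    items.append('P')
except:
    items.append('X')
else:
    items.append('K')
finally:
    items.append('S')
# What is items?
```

Step-by-step execution trace:
1. try: `items.append('P')` → items = ['P']. No exception raised.
2. `except` is skipped.
3. `else` runs: `items.append('K')` → items = ['P', 'K'].
4. `finally` always runs: `items.append('S')` → items = ['P', 'K', 'S'].
Result: ['P', 'K', 'S']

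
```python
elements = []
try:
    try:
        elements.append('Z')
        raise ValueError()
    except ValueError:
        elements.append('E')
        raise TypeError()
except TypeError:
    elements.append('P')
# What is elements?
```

Step-by-step execution trace:
1. Inner try: `elements.append('Z')` → elements = ['Z'].
2. `raise ValueError()` raises ValueError.
3. Inner `except ValueError` matches → `elements.append('E')` → elements = ['Z', 'E'].
4. `raise TypeError()` raises TypeError; propagates to outer try.
5. Outer `except TypeError` matches → `elements.append('P')` → elements = ['Z', 'E', 'P'].
Result: ['Z', 'E', 'P']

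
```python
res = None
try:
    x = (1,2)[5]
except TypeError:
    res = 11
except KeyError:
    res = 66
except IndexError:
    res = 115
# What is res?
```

Step-by-step execution trace:
1. `x = (1,2)[5]` raises IndexError.
2. `except TypeError` does not match IndexError; skipped.
3. `except KeyError` does not match IndexError; skipped.
4. `except IndexError` matches → res = 115.
Result: 115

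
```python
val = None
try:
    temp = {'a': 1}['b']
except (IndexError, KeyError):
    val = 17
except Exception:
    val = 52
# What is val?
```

Step-by-step execution trace:
1. `temp = {'a': 1}['b']` raises KeyError.
2. `except (IndexError, KeyError)` matches (KeyError is in the tuple) → val = 17.
3. `except Exception` is not reached.
Result: 17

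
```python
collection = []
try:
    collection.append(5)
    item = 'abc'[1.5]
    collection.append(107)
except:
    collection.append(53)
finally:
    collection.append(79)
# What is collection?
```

Step-by-step execution trace:
1. try: `collection.append(5)` → collection = [5].
2. `item = 'abc'[1.5]` raises TypeError; `collection.append(107)` is not reached.
3. bare `except` matches → `collection.append(53)` → collection = [5, 53].
4. finally always runs: `collection.append(79)` → collection = [5, 53, 79].
Result: [5, 53, 79]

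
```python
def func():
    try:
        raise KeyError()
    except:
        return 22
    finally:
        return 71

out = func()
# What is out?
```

Step-by-step execution trace:
1. `func()` enters try: `raise KeyError()` raises KeyError.
2. bare `except` matches → `return 22` sets pending return value 22.
3. Before returning, `finally: return 71` runs and overrides the pending return.
4. func() returns 71 → out = 71.
Result: 71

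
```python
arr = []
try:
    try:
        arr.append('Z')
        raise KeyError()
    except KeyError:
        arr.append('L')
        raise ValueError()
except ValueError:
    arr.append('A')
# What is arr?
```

Step-by-step execution trace:
1. Inner try: `arr.append('Z')` → arr = ['Z'].
2. `raise KeyError()` raises KeyError.
3. Inner `except KeyError` matches → `arr.append('L')` → arr = ['Z', 'L'].
4. `raise ValueError()` raises ValueError; propagates to outer try.
5. Outer `except ValueError` matches → `arr.append('A')` → arr = ['Z', 'L', 'A'].
Result: ['Z', 'L', 'A']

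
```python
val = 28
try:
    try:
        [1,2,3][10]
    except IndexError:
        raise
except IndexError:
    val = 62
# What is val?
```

Step-by-step execution trace:
1. Inner try: `[1,2,3][10]` raises IndexError.
2. Inner `except IndexError` matches; bare `raise` re-raises the same IndexError.
3. Outer `except IndexError` matches → val = 62.
Result: 62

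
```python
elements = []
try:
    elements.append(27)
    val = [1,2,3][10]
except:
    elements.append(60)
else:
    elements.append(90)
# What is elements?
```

Step-by-step execution trace:
1. try: `elements.append(27)` → elements = [27].
2. `val = [1,2,3][10]` raises IndexError.
3. bare `except` matches → `elements.append(60)` → elements = [27, 60].
4. `else` is skipped (an exception was raised).
Result: [27, 60]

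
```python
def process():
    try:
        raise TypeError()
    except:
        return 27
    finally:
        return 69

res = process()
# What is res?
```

Step-by-step execution trace:
1. `process()` enters try: `raise TypeError()` raises TypeError.
2. bare `except` matches → `return 27` sets pending return value 27.
3. Before returning, `finally: return 69` runs and overrides the pending return.
4. process() returns 69 → res = 69.
Result: 69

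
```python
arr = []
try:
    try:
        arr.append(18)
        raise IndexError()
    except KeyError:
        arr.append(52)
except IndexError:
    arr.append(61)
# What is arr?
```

Step-by-step execution trace:
1. Inner try: `arr.append(18)` → arr = [18].
2. `raise IndexError()` raises IndexError.
3. Inner `except KeyError` does not match IndexError; exception propagates to outer try.
4. Outer `except IndexError` matches → `arr.append(61)` → arr = [18, 61].
Result: [18, 61]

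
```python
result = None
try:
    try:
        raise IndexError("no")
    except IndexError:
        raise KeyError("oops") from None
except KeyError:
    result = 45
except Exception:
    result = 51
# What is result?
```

Step-by-step execution trace:
1. Inner try raises IndexError; inner `except IndexError` catches it.
2. `raise KeyError(...) from None` raises KeyError (from None suppresses __context__, but the active exception is still KeyError).
3. Outer `except KeyError` matches → result = 45.
4. `except Exception` is not reached.
Result: 45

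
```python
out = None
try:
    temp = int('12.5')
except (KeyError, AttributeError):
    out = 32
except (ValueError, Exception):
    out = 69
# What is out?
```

Step-by-step execution trace:
1. `temp = int('12.5')` raises ValueError.
2. `except (KeyError, AttributeError)` does not match ValueError; skipped.
3. `except (ValueError, Exception)` matches (ValueError is in the tuple) → out = 69.
Result: 69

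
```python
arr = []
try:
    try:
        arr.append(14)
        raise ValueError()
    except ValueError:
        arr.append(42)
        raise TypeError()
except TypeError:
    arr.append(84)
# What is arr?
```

Step-by-step execution trace:
1. Inner try: `arr.append(14)` → arr = [14].
2. `raise ValueError()` raises ValueError.
3. Inner `except ValueError` matches → `arr.append(42)` → arr = [14, 42].
4. `raise TypeError()` raises TypeError; propagates to outer try.
5. Outer `except TypeError` matches → `arr.append(84)` → arr = [14, 42, 84].
Result: [14, 42, 84]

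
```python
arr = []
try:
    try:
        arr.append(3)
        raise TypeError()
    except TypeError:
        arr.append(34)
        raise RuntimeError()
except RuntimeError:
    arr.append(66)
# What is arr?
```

Step-by-step execution trace:
1. Inner try: `arr.append(3)` → arr = [3].
2. `raise TypeError()` raises TypeError.
3. Inner `except TypeError` matches → `arr.append(34)` → arr = [3, 34].
4. `raise RuntimeError()` raises RuntimeError; propagates to outer try.
5. Outer `except RuntimeError` matches → `arr.append(66)` → arr = [3, 34, 66].
Result: [3, 34, 66]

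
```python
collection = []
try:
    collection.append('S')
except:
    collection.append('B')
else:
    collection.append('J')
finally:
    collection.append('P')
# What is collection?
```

Step-by-step execution trace:
1. try: `collection.append('S')` → collection = ['S']. No exception raised.
2. `except` is skipped.
3. `else` runs: `collection.append('J')` → collection = ['S', 'J'].
4. `finally` always runs: `collection.append('P')` → collection = ['S', 'J', 'P'].
Result: ['S', 'J', 'P']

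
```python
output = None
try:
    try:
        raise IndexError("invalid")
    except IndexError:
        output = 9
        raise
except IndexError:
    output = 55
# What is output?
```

Step-by-step execution trace:
1. Inner try: `raise IndexError("invalid")` raises IndexError.
2. Inner `except IndexError` matches → output = 9.
3. bare `raise` re-raises the same IndexError.
4. Outer `except IndexError` matches → output = 55.
Result: 55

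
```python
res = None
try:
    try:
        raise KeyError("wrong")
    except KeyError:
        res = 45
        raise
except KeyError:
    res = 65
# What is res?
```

Step-by-step execution trace:
1. Inner try: `raise KeyError("wrong")` raises KeyError.
2. Inner `except KeyError` matches → res = 45.
3. bare `raise` re-raises the same KeyError.
4. Outer `except KeyError` matches → res = 65.
Result: 65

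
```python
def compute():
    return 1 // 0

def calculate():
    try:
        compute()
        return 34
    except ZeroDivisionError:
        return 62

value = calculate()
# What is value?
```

Step-by-step execution trace:
1. `calculate()` calls `compute()`.
2. `compute()` evaluates `1 // 0`, which raises ZeroDivisionError; it propagates to the caller.
3. `return 34` is not reached.
4. `except ZeroDivisionError` in calculate matches → returns 62.
5. value = 62.
Result: 62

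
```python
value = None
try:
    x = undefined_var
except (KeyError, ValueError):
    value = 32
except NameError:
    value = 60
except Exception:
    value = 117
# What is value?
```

Step-by-step execution trace:
1. `x = undefined_var` raises NameError.
2. `except (KeyError, ValueError)` does not match NameError; skipped.
3. `except NameError` matches (exact type match) → value = 60.
4. `except Exception` is not reached.
Result: 60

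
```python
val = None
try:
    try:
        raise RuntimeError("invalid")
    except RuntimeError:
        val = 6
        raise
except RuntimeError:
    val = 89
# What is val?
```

Step-by-step execution trace:
1. Inner try: `raise RuntimeError("invalid")` raises RuntimeError.
2. Inner `except RuntimeError` matches → val = 6.
3. bare `raise` re-raises the same RuntimeError.
4. Outer `except RuntimeError` matches → val = 89.
Result: 89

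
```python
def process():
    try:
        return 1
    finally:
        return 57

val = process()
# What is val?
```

Step-by-step execution trace:
1. `process()` enters try: `return 1` sets pending return value 1.
2. Before returning, `finally: return 57` runs and overrides the pending return.
3. process() returns 57 → val = 57.
Result: 57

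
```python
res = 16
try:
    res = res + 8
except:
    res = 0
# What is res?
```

Step-by-step execution trace:
1. res starts at 16.
2. try: `res = res + 8` → res = 24. No exception raised.
3. `except` is skipped.
Result: 24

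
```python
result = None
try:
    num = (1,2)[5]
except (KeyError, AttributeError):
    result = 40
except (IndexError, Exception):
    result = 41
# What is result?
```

Step-by-step execution trace:
1. `num = (1,2)[5]` raises IndexError.
2. `except (KeyError, AttributeError)` does not match IndexError; skipped.
3. `except (IndexError, Exception)` matches (IndexError is in the tuple) → result = 41.
Result: 41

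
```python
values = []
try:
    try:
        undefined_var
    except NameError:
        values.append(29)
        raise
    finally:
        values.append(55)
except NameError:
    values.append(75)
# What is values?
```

Step-by-step execution trace:
1. Inner try: `undefined_var` raises NameError.
2. Inner `except NameError` matches → `values.append(29)` → values = [29].
3. bare `raise` re-raises NameError.
4. Inner `finally` runs during unwinding: `values.append(55)` → values = [29, 55].
5. Outer `except NameError` matches → `values.append(75)` → values = [29, 55, 75].
Result: [29, 55, 75]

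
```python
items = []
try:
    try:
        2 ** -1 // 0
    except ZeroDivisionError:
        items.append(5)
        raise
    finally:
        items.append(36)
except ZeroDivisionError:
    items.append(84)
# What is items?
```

Step-by-step execution trace:
1. Inner try: `2 ** -1 // 0` raises ZeroDivisionError.
2. Inner `except ZeroDivisionError` matches → `items.append(5)` → items = [5].
3. bare `raise` re-raises ZeroDivisionError.
4. Inner `finally` runs during unwinding: `items.append(36)` → items = [5, 36].
5. Outer `except ZeroDivisionError` matches → `items.append(84)` → items = [5, 36, 84].
Result: [5, 36, 84]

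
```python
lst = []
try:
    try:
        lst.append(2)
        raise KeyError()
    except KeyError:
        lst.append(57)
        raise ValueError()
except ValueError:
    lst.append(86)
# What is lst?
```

Step-by-step execution trace:
1. Inner try: `lst.append(2)` → lst = [2].
2. `raise KeyError()` raises KeyError.
3. Inner `except KeyError` matches → `lst.append(57)` → lst = [2, 57].
4. `raise ValueError()` raises ValueError; propagates to outer try.
5. Outer `except ValueError` matches → `lst.append(86)` → lst = [2, 57, 86].
Result: [2, 57, 86]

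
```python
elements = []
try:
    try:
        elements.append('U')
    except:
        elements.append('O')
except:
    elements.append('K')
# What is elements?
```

Step-by-step execution trace:
1. Inner try: `elements.append('U')` → elements = ['U']. No exception raised.
2. Inner `except` is skipped.
3. Inner try completes normally; outer `except` is skipped.
Result: ['U']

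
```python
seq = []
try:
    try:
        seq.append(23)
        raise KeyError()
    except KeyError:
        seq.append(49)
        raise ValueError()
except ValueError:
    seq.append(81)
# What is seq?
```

Step-by-step execution trace:
1. Inner try: `seq.append(23)` → seq = [23].
2. `raise KeyError()` raises KeyError.
3. Inner `except KeyError` matches → `seq.append(49)` → seq = [23, 49].
4. `raise ValueError()` raises ValueError; propagates to outer try.
5. Outer `except ValueError` matches → `seq.append(81)` → seq = [23, 49, 81].
Result: [23, 49, 81]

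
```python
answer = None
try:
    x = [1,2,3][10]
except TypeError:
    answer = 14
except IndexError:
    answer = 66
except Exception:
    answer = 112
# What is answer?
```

Step-by-step execution trace:
1. `x = [1,2,3][10]` raises IndexError.
2. `except TypeError` does not match IndexError; skipped.
3. `except IndexError` matches → answer = 66.
4. Remaining except clauses are skipped.
Result: 66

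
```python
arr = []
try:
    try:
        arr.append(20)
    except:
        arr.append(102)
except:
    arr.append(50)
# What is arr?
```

Step-by-step execution trace:
1. Inner try: `arr.append(20)` → arr = [20]. No exception raised.
2. Inner `except` is skipped.
3. Inner try completes normally; outer `except` is skipped.
Result: [20]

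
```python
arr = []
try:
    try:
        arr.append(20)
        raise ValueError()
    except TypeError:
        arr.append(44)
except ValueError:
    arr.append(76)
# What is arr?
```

Step-by-step execution trace:
1. Inner try: `arr.append(20)` → arr = [20].
2. `raise ValueError()` raises ValueError.
3. Inner `except TypeError` does not match ValueError; exception propagates to outer try.
4. Outer `except ValueError` matches → `arr.append(76)` → arr = [20, 76].
Result: [20, 76]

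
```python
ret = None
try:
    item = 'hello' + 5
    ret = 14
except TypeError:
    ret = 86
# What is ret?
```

Step-by-step execution trace:
1. `item = 'hello' + 5` raises TypeError.
2. `ret = 14` is not reached.
3. `except TypeError` matches → ret = 86.
Result: 86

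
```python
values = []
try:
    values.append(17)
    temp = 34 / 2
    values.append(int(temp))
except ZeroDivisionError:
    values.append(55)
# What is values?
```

Step-by-step execution trace:
1. try: `values.append(17)` → values = [17].
2. `temp = 34 / 2` → temp = 17.0. No exception raised.
3. `values.append(int(temp))` → values = [17, 17].
4. `except ZeroDivisionError` is skipped (no exception was raised).
Result: [17, 17]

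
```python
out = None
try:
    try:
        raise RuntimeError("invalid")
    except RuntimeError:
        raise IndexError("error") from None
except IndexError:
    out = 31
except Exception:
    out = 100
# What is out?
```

Step-by-step execution trace:
1. Inner try raises RuntimeError; inner `except RuntimeError` catches it.
2. `raise IndexError(...) from None` raises IndexError (from None suppresses __context__, but the active exception is still IndexError).
3. Outer `except IndexError` matches → out = 31.
4. `except Exception` is not reached.
Result: 31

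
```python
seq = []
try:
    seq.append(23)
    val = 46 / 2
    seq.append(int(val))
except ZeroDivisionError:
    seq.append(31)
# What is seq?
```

Step-by-step execution trace:
1. try: `seq.append(23)` → seq = [23].
2. `val = 46 / 2` → val = 23.0. No exception raised.
3. `seq.append(int(val))` → seq = [23, 23].
4. `except ZeroDivisionError` is skipped (no exception was raised).
Result: [23, 23]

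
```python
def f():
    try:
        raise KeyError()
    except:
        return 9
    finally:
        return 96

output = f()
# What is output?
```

Step-by-step execution trace:
1. `f()` enters try: `raise KeyError()` raises KeyError.
2. bare `except` matches → `return 9` sets pending return value 9.
3. Before returning, `finally: return 96` runs and overrides the pending return.
4. f() returns 96 → output = 96.
Result: 96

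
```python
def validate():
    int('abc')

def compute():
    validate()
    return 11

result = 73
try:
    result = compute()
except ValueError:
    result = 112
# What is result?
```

Step-by-step execution trace:
1. result starts at 73.
2. try: `compute()` calls `validate()`.
3. `validate()` evaluates `int('abc')`, which raises ValueError; it propagates through compute (uncaught).
4. `return 11` in compute is not reached; the assignment to result does not complete.
5. `except ValueError` matches → result = 112.
Result: 112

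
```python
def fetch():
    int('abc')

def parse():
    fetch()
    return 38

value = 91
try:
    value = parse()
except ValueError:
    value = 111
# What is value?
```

Step-by-step execution trace:
1. value starts at 91.
2. try: `parse()` calls `fetch()`.
3. `fetch()` evaluates `int('abc')`, which raises ValueError; it propagates through parse (uncaught).
4. `return 38` in parse is not reached; the assignment to value does not complete.
5. `except ValueError` matches → value = 111.
Result: 111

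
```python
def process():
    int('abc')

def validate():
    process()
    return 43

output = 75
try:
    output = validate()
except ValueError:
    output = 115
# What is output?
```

Step-by-step execution trace:
1. output starts at 75.
2. try: `validate()` calls `process()`.
3. `process()` evaluates `int('abc')`, which raises ValueError; it propagates through validate (uncaught).
4. `return 43` in validate is not reached; the assignment to output does not complete.
5. `except ValueError` matches → output = 115.
Result: 115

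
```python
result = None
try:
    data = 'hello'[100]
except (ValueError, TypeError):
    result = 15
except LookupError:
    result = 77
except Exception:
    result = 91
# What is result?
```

Step-by-step execution trace:
1. `data = 'hello'[100]` raises IndexError.
2. `except (ValueError, TypeError)` does not match IndexError; skipped.
3. `except LookupError` matches (IndexError is a subclass of LookupError) → result = 77.
4. `except Exception` is not reached.
Result: 77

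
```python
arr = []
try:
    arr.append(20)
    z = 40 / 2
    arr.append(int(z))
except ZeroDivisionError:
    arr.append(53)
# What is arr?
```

Step-by-step execution trace:
1. try: `arr.append(20)` → arr = [20].
2. `z = 40 / 2` → z = 20.0. No exception raised.
3. `arr.append(int(z))` → arr = [20, 20].
4. `except ZeroDivisionError` is skipped (no exception was raised).
Result: [20, 20]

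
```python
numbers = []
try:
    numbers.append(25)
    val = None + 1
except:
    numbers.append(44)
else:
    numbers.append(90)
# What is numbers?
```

Step-by-step execution trace:
1. try: `numbers.append(25)` → numbers = [25].
2. `val = None + 1` raises TypeError.
3. bare `except` matches → `numbers.append(44)` → numbers = [25, 44].
4. `else` is skipped (an exception was raised).
Result: [25, 44]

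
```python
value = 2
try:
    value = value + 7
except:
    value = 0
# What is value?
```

Step-by-step execution trace:
1. value starts at 2.
2. try: `value = value + 7` → value = 9. No exception raised.
3. `except` is skipped.
Result: 9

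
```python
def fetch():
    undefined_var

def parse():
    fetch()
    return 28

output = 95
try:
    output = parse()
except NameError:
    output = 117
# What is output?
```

Step-by-step execution trace:
1. output starts at 95.
2. try: `parse()` calls `fetch()`.
3. `fetch()` evaluates `undefined_var`, which raises NameError; it propagates through parse (uncaught).
4. `return 28` in parse is not reached; the assignment to output does not complete.
5. `except NameError` matches → output = 117.
Result: 117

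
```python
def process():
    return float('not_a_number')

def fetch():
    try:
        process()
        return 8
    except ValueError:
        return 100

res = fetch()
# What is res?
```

Step-by-step execution trace:
1. `fetch()` calls `process()`.
2. `process()` evaluates `float('not_a_number')`, which raises ValueError; it propagates to the caller.
3. `return 8` is not reached.
4. `except ValueError` in fetch matches → returns 100.
5. res = 100.
Result: 100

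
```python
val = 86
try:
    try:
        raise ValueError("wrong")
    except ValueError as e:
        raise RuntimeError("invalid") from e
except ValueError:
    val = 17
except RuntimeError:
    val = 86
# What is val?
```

Step-by-step execution trace:
1. Inner try raises ValueError; inner `except ValueError as e` catches it.
2. `raise RuntimeError(...) from e` raises RuntimeError (ValueError is attached as __cause__, but only RuntimeError is active).
3. Outer `except ValueError` does not match RuntimeError; skipped.
4. Outer `except RuntimeError` matches → val = 86.
Result: 86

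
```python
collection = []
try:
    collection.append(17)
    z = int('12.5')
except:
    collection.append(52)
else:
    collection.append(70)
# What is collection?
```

Step-by-step execution trace:
1. try: `collection.append(17)` → collection = [17].
2. `z = int('12.5')` raises ValueError.
3. bare `except` matches → `collection.append(52)` → collection = [17, 52].
4. `else` is skipped (an exception was raised).
Result: [17, 52]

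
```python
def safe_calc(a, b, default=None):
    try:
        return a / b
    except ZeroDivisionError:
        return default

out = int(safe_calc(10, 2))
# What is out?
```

Step-by-step execution trace:
1. `safe_calc(10, 2)` enters try: `return 10 / 2` → returns 5.0. No exception raised.
2. `except ZeroDivisionError` is skipped.
3. `int(5.0)` → 5 → out = 5.
Result: 5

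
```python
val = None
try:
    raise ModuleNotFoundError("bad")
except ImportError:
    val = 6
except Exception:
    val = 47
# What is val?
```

Step-by-step execution trace:
1. `raise ModuleNotFoundError(...)` raises ModuleNotFoundError.
2. `except ImportError` matches (ModuleNotFoundError is a subclass of ImportError) → val = 6.
3. `except Exception` is not reached.
Result: 6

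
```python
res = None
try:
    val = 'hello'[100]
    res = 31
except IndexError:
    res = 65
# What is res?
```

Step-by-step execution trace:
1. `val = 'hello'[100]` raises IndexError.
2. `res = 31` is not reached.
3. `except IndexError` matches → res = 65.
Result: 65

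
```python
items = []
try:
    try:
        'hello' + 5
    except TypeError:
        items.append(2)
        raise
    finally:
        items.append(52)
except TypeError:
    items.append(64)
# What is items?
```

Step-by-step execution trace:
1. Inner try: `'hello' + 5` raises TypeError.
2. Inner `except TypeError` matches → `items.append(2)` → items = [2].
3. bare `raise` re-raises TypeError.
4. Inner `finally` runs during unwinding: `items.append(52)` → items = [2, 52].
5. Outer `except TypeError` matches → `items.append(64)` → items = [2, 52, 64].
Result: [2, 52, 64]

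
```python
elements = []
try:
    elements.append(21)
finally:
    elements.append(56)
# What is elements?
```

Step-by-step execution trace:
1. try: `elements.append(21)` → elements = [21].
2. The try body completes without raising.
3. finally always runs: `elements.append(56)` → elements = [21, 56].
Result: [21, 56]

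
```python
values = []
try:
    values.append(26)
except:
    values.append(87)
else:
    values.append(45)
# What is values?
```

Step-by-step execution trace:
1. try: `values.append(26)` → values = [26]. No exception raised.
2. `except` is skipped.
3. `else` runs (try completed without exception): `values.append(45)` → values = [26, 45].
Result: [26, 45]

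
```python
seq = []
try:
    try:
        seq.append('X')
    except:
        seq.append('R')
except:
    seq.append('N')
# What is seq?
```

Step-by-step execution trace:
1. Inner try: `seq.append('X')` → seq = ['X']. No exception raised.
2. Inner `except` is skipped.
3. Inner try completes normally; outer `except` is skipped.
Result: ['X']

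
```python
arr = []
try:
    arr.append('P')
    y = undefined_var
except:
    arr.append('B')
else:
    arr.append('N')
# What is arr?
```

Step-by-step execution trace:
1. try: `arr.append('P')` → arr = ['P'].
2. `y = undefined_var` raises NameError.
3. bare `except` matches → `arr.append('B')` → arr = ['P', 'B'].
4. `else` is skipped (an exception was raised).
Result: ['P', 'B']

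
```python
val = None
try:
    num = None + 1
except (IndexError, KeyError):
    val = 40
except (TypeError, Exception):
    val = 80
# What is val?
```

Step-by-step execution trace:
1. `num = None + 1` raises TypeError.
2. `except (IndexError, KeyError)` does not match TypeError; skipped.
3. `except (TypeError, Exception)` matches (TypeError is in the tuple) → val = 80.
Result: 80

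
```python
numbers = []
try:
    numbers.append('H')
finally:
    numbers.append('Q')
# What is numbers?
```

Step-by-step execution trace:
1. try: `numbers.append('H')` → numbers = ['H'].
2. The try body completes without raising.
3. finally always runs: `numbers.append('Q')` → numbers = ['H', 'Q'].
Result: ['H', 'Q']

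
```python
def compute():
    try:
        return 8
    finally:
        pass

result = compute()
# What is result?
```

Step-by-step execution trace:
1. `compute()` enters try: `return 8` sets pending return value 8.
2. Before returning, `finally: pass` runs (no effect).
3. compute() returns 8 → result = 8.
Result: 8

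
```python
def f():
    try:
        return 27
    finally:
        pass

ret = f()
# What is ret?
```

Step-by-step execution trace:
1. `f()` enters try: `return 27` sets pending return value 27.
2. Before returning, `finally: pass` runs (no effect).
3. f() returns 27 → ret = 27.
Result: 27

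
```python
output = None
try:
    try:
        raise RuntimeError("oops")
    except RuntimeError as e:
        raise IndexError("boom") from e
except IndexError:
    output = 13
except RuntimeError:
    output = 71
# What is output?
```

Step-by-step execution trace:
1. Inner try raises RuntimeError; inner `except RuntimeError as e` catches it.
2. `raise IndexError(...) from e` raises IndexError (RuntimeError is attached as __cause__, but only IndexError is active).
3. Outer `except IndexError` matches → output = 13.
4. `except RuntimeError` is not reached.
Result: 13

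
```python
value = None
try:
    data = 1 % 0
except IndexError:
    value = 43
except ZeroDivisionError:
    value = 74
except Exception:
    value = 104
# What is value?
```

Step-by-step execution trace:
1. `data = 1 % 0` raises ZeroDivisionError.
2. `except IndexError` does not match ZeroDivisionError; skipped.
3. `except ZeroDivisionError` matches → value = 74.
4. Remaining except clauses are skipped.
Result: 74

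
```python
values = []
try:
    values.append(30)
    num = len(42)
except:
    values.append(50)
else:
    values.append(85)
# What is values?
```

Step-by-step execution trace:
1. try: `values.append(30)` → values = [30].
2. `num = len(42)` raises TypeError.
3. bare `except` matches → `values.append(50)` → values = [30, 50].
4. `else` is skipped (an exception was raised).
Result: [30, 50]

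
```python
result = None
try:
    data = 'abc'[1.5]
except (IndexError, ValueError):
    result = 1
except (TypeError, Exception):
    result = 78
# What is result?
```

Step-by-step execution trace:
1. `data = 'abc'[1.5]` raises TypeError.
2. `except (IndexError, ValueError)` does not match TypeError; skipped.
3. `except (TypeError, Exception)` matches (TypeError is in the tuple) → result = 78.
Result: 78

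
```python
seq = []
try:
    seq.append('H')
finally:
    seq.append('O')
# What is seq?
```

Step-by-step execution trace:
1. try: `seq.append('H')` → seq = ['H'].
2. The try body completes without raising.
3. finally always runs: `seq.append('O')` → seq = ['H', 'O'].
Result: ['H', 'O']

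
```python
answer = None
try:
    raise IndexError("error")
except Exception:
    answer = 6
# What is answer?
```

Step-by-step execution trace:
1. `raise IndexError(...)` raises IndexError.
2. `except Exception` matches (IndexError is a subclass of Exception) → answer = 6.
Result: 6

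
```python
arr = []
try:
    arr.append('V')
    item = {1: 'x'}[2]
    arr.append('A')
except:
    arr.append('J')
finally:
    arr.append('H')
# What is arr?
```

Step-by-step execution trace:
1. try: `arr.append('V')` → arr = ['V'].
2. `item = {1: 'x'}[2]` raises KeyError; `arr.append('A')` is not reached.
3. bare `except` matches → `arr.append('J')` → arr = ['V', 'J'].
4. finally always runs: `arr.append('H')` → arr = ['V', 'J', 'H'].
Result: ['V', 'J', 'H']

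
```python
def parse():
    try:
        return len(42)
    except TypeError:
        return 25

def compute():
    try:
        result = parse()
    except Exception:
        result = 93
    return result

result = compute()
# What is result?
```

Step-by-step execution trace:
1. `compute()` calls `parse()`.
2. In parse: `len(42)` raises TypeError; `except TypeError` catches it → returns 25.
3. In compute: `result = parse()` → result = 25. No exception reaches compute.
4. `except Exception` is skipped; compute returns 25.
5. result = 25.
Result: 25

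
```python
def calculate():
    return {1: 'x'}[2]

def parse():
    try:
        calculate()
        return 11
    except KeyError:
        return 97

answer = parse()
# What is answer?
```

Step-by-step execution trace:
1. `parse()` calls `calculate()`.
2. `calculate()` evaluates `{1: 'x'}[2]`, which raises KeyError; it propagates to the caller.
3. `return 11` is not reached.
4. `except KeyError` in parse matches → returns 97.
5. answer = 97.
Result: 97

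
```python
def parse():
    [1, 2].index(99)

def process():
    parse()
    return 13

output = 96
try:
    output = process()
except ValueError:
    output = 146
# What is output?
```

Step-by-step execution trace:
1. output starts at 96.
2. try: `process()` calls `parse()`.
3. `parse()` evaluates `[1, 2].index(99)`, which raises ValueError; it propagates through process (uncaught).
4. `return 13` in process is not reached; the assignment to output does not complete.
5. `except ValueError` matches → output = 146.
Result: 146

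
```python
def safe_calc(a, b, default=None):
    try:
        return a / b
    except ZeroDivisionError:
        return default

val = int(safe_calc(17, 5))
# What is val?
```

Step-by-step execution trace:
1. `safe_calc(17, 5)` enters try: `return 17 / 5` → returns 3.4. No exception raised.
2. `except ZeroDivisionError` is skipped.
3. `int(3.4)` → 3 → val = 3.
Result: 3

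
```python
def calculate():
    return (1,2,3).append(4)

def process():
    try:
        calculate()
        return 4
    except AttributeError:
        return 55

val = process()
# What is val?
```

Step-by-step execution trace:
1. `process()` calls `calculate()`.
2. `calculate()` evaluates `(1,2,3).append(4)`, which raises AttributeError; it propagates to the caller.
3. `return 4` is not reached.
4. `except AttributeError` in process matches → returns 55.
5. val = 55.
Result: 55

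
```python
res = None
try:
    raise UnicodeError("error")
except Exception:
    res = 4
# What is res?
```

Step-by-step execution trace:
1. `raise UnicodeError(...)` raises UnicodeError.
2. `except Exception` matches (UnicodeError is a subclass of Exception) → res = 4.
Result: 4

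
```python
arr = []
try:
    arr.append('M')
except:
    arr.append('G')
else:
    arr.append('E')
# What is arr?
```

Step-by-step execution trace:
1. try: `arr.append('M')` → arr = ['M']. No exception raised.
2. `except` is skipped.
3. `else` runs (try completed without exception): `arr.append('E')` → arr = ['M', 'E'].
Result: ['M', 'E']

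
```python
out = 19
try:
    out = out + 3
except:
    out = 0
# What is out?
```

Step-by-step execution trace:
1. out starts at 19.
2. try: `out = out + 3` → out = 22. No exception raised.
3. `except` is skipped.
Result: 22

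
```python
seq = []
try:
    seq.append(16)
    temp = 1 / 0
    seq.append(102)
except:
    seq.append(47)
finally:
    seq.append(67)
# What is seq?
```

Step-by-step execution trace:
1. try: `seq.append(16)` → seq = [16].
2. `temp = 1 / 0` raises ZeroDivisionError; `seq.append(102)` is not reached.
3. bare `except` matches → `seq.append(47)` → seq = [16, 47].
4. finally always runs: `seq.append(67)` → seq = [16, 47, 67].
Result: [16, 47, 67]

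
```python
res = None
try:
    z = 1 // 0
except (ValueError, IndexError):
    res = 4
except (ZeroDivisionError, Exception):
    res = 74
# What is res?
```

Step-by-step execution trace:
1. `z = 1 // 0` raises ZeroDivisionError.
2. `except (ValueError, IndexError)` does not match ZeroDivisionError; skipped.
3. `except (ZeroDivisionError, Exception)` matches (ZeroDivisionError is in the tuple) → res = 74.
Result: 74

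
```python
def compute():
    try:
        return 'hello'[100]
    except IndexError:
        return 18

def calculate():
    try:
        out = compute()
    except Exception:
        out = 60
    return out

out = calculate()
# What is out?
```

Step-by-step execution trace:
1. `calculate()` calls `compute()`.
2. In compute: `'hello'[100]` raises IndexError; `except IndexError` catches it → returns 18.
3. In calculate: `out = compute()` → out = 18. No exception reaches calculate.
4. `except Exception` is skipped; calculate returns 18.
5. out = 18.
Result: 18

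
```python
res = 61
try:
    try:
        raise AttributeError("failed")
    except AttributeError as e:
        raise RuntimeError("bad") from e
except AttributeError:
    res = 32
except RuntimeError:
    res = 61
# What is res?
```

Step-by-step execution trace:
1. Inner try raises AttributeError; inner `except AttributeError as e` catches it.
2. `raise RuntimeError(...) from e` raises RuntimeError (AttributeError is attached as __cause__, but only RuntimeError is active).
3. Outer `except AttributeError` does not match RuntimeError; skipped.
4. Outer `except RuntimeError` matches → res = 61.
Result: 61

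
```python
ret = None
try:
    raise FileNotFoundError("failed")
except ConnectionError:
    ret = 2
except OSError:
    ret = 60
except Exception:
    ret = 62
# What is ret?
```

Step-by-step execution trace:
1. `raise FileNotFoundError(...)` raises FileNotFoundError.
2. `except ConnectionError` does not match (FileNotFoundError is not a subclass of ConnectionError); skipped.
3. `except OSError` matches (FileNotFoundError is a subclass of OSError) → ret = 60.
4. `except Exception` is not reached.
Result: 60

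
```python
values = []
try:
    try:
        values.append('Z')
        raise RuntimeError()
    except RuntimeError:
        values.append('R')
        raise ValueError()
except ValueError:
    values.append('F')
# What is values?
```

Step-by-step execution trace:
1. Inner try: `values.append('Z')` → values = ['Z'].
2. `raise RuntimeError()` raises RuntimeError.
3. Inner `except RuntimeError` matches → `values.append('R')` → values = ['Z', 'R'].
4. `raise ValueError()` raises ValueError; propagates to outer try.
5. Outer `except ValueError` matches → `values.append('F')` → values = ['Z', 'R', 'F'].
Result: ['Z', 'R', 'F']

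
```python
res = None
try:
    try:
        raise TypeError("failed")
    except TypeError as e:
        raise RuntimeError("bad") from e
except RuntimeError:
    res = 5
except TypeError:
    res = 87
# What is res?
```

Step-by-step execution trace:
1. Inner try raises TypeError; inner `except TypeError as e` catches it.
2. `raise RuntimeError(...) from e` raises RuntimeError (TypeError is attached as __cause__, but only RuntimeError is active).
3. Outer `except RuntimeError` matches → res = 5.
4. `except TypeError` is not reached.
Result: 5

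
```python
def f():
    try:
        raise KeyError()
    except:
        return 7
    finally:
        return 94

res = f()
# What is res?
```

Step-by-step execution trace:
1. `f()` enters try: `raise KeyError()` raises KeyError.
2. bare `except` matches → `return 7` sets pending return value 7.
3. Before returning, `finally: return 94` runs and overrides the pending return.
4. f() returns 94 → res = 94.
Result: 94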